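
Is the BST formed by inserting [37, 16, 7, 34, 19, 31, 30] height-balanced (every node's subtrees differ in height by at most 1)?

Tree (level-order array): [37, 16, None, 7, 34, None, None, 19, None, None, 31, 30]
Definition: a tree is height-balanced if, at every node, |h(left) - h(right)| <= 1 (empty subtree has height -1).
Bottom-up per-node check:
  node 7: h_left=-1, h_right=-1, diff=0 [OK], height=0
  node 30: h_left=-1, h_right=-1, diff=0 [OK], height=0
  node 31: h_left=0, h_right=-1, diff=1 [OK], height=1
  node 19: h_left=-1, h_right=1, diff=2 [FAIL (|-1-1|=2 > 1)], height=2
  node 34: h_left=2, h_right=-1, diff=3 [FAIL (|2--1|=3 > 1)], height=3
  node 16: h_left=0, h_right=3, diff=3 [FAIL (|0-3|=3 > 1)], height=4
  node 37: h_left=4, h_right=-1, diff=5 [FAIL (|4--1|=5 > 1)], height=5
Node 19 violates the condition: |-1 - 1| = 2 > 1.
Result: Not balanced


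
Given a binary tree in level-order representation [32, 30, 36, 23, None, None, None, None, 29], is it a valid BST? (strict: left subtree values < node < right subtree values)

Level-order array: [32, 30, 36, 23, None, None, None, None, 29]
Validate using subtree bounds (lo, hi): at each node, require lo < value < hi,
then recurse left with hi=value and right with lo=value.
Preorder trace (stopping at first violation):
  at node 32 with bounds (-inf, +inf): OK
  at node 30 with bounds (-inf, 32): OK
  at node 23 with bounds (-inf, 30): OK
  at node 29 with bounds (23, 30): OK
  at node 36 with bounds (32, +inf): OK
No violation found at any node.
Result: Valid BST


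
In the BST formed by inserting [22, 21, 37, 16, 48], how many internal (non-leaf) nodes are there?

Tree built from: [22, 21, 37, 16, 48]
Tree (level-order array): [22, 21, 37, 16, None, None, 48]
Rule: An internal node has at least one child.
Per-node child counts:
  node 22: 2 child(ren)
  node 21: 1 child(ren)
  node 16: 0 child(ren)
  node 37: 1 child(ren)
  node 48: 0 child(ren)
Matching nodes: [22, 21, 37]
Count of internal (non-leaf) nodes: 3


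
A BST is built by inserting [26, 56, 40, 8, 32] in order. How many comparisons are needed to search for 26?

Search path for 26: 26
Found: True
Comparisons: 1


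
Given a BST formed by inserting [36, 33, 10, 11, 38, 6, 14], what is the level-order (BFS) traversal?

Tree insertion order: [36, 33, 10, 11, 38, 6, 14]
Tree (level-order array): [36, 33, 38, 10, None, None, None, 6, 11, None, None, None, 14]
BFS from the root, enqueuing left then right child of each popped node:
  queue [36] -> pop 36, enqueue [33, 38], visited so far: [36]
  queue [33, 38] -> pop 33, enqueue [10], visited so far: [36, 33]
  queue [38, 10] -> pop 38, enqueue [none], visited so far: [36, 33, 38]
  queue [10] -> pop 10, enqueue [6, 11], visited so far: [36, 33, 38, 10]
  queue [6, 11] -> pop 6, enqueue [none], visited so far: [36, 33, 38, 10, 6]
  queue [11] -> pop 11, enqueue [14], visited so far: [36, 33, 38, 10, 6, 11]
  queue [14] -> pop 14, enqueue [none], visited so far: [36, 33, 38, 10, 6, 11, 14]
Result: [36, 33, 38, 10, 6, 11, 14]


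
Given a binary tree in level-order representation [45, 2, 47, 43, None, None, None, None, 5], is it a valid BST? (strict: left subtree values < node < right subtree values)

Level-order array: [45, 2, 47, 43, None, None, None, None, 5]
Validate using subtree bounds (lo, hi): at each node, require lo < value < hi,
then recurse left with hi=value and right with lo=value.
Preorder trace (stopping at first violation):
  at node 45 with bounds (-inf, +inf): OK
  at node 2 with bounds (-inf, 45): OK
  at node 43 with bounds (-inf, 2): VIOLATION
Node 43 violates its bound: not (-inf < 43 < 2).
Result: Not a valid BST


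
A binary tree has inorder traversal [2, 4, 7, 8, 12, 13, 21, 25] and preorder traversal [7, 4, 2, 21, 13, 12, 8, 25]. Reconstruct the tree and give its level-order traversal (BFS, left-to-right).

Inorder:  [2, 4, 7, 8, 12, 13, 21, 25]
Preorder: [7, 4, 2, 21, 13, 12, 8, 25]
Algorithm: preorder visits root first, so consume preorder in order;
for each root, split the current inorder slice at that value into
left-subtree inorder and right-subtree inorder, then recurse.
Recursive splits:
  root=7; inorder splits into left=[2, 4], right=[8, 12, 13, 21, 25]
  root=4; inorder splits into left=[2], right=[]
  root=2; inorder splits into left=[], right=[]
  root=21; inorder splits into left=[8, 12, 13], right=[25]
  root=13; inorder splits into left=[8, 12], right=[]
  root=12; inorder splits into left=[8], right=[]
  root=8; inorder splits into left=[], right=[]
  root=25; inorder splits into left=[], right=[]
Reconstructed level-order: [7, 4, 21, 2, 13, 25, 12, 8]


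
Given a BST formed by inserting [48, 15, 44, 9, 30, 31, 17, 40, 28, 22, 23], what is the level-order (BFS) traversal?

Tree insertion order: [48, 15, 44, 9, 30, 31, 17, 40, 28, 22, 23]
Tree (level-order array): [48, 15, None, 9, 44, None, None, 30, None, 17, 31, None, 28, None, 40, 22, None, None, None, None, 23]
BFS from the root, enqueuing left then right child of each popped node:
  queue [48] -> pop 48, enqueue [15], visited so far: [48]
  queue [15] -> pop 15, enqueue [9, 44], visited so far: [48, 15]
  queue [9, 44] -> pop 9, enqueue [none], visited so far: [48, 15, 9]
  queue [44] -> pop 44, enqueue [30], visited so far: [48, 15, 9, 44]
  queue [30] -> pop 30, enqueue [17, 31], visited so far: [48, 15, 9, 44, 30]
  queue [17, 31] -> pop 17, enqueue [28], visited so far: [48, 15, 9, 44, 30, 17]
  queue [31, 28] -> pop 31, enqueue [40], visited so far: [48, 15, 9, 44, 30, 17, 31]
  queue [28, 40] -> pop 28, enqueue [22], visited so far: [48, 15, 9, 44, 30, 17, 31, 28]
  queue [40, 22] -> pop 40, enqueue [none], visited so far: [48, 15, 9, 44, 30, 17, 31, 28, 40]
  queue [22] -> pop 22, enqueue [23], visited so far: [48, 15, 9, 44, 30, 17, 31, 28, 40, 22]
  queue [23] -> pop 23, enqueue [none], visited so far: [48, 15, 9, 44, 30, 17, 31, 28, 40, 22, 23]
Result: [48, 15, 9, 44, 30, 17, 31, 28, 40, 22, 23]


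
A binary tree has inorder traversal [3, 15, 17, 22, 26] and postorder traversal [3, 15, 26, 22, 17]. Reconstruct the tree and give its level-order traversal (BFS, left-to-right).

Inorder:   [3, 15, 17, 22, 26]
Postorder: [3, 15, 26, 22, 17]
Algorithm: postorder visits root last, so walk postorder right-to-left;
each value is the root of the current inorder slice — split it at that
value, recurse on the right subtree first, then the left.
Recursive splits:
  root=17; inorder splits into left=[3, 15], right=[22, 26]
  root=22; inorder splits into left=[], right=[26]
  root=26; inorder splits into left=[], right=[]
  root=15; inorder splits into left=[3], right=[]
  root=3; inorder splits into left=[], right=[]
Reconstructed level-order: [17, 15, 22, 3, 26]


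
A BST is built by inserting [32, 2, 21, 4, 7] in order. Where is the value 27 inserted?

Starting tree (level order): [32, 2, None, None, 21, 4, None, None, 7]
Insertion path: 32 -> 2 -> 21
Result: insert 27 as right child of 21
Final tree (level order): [32, 2, None, None, 21, 4, 27, None, 7]


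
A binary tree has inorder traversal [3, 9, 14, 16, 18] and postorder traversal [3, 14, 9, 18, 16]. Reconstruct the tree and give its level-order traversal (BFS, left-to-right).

Inorder:   [3, 9, 14, 16, 18]
Postorder: [3, 14, 9, 18, 16]
Algorithm: postorder visits root last, so walk postorder right-to-left;
each value is the root of the current inorder slice — split it at that
value, recurse on the right subtree first, then the left.
Recursive splits:
  root=16; inorder splits into left=[3, 9, 14], right=[18]
  root=18; inorder splits into left=[], right=[]
  root=9; inorder splits into left=[3], right=[14]
  root=14; inorder splits into left=[], right=[]
  root=3; inorder splits into left=[], right=[]
Reconstructed level-order: [16, 9, 18, 3, 14]


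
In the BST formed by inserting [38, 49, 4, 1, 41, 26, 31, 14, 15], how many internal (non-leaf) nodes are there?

Tree built from: [38, 49, 4, 1, 41, 26, 31, 14, 15]
Tree (level-order array): [38, 4, 49, 1, 26, 41, None, None, None, 14, 31, None, None, None, 15]
Rule: An internal node has at least one child.
Per-node child counts:
  node 38: 2 child(ren)
  node 4: 2 child(ren)
  node 1: 0 child(ren)
  node 26: 2 child(ren)
  node 14: 1 child(ren)
  node 15: 0 child(ren)
  node 31: 0 child(ren)
  node 49: 1 child(ren)
  node 41: 0 child(ren)
Matching nodes: [38, 4, 26, 14, 49]
Count of internal (non-leaf) nodes: 5


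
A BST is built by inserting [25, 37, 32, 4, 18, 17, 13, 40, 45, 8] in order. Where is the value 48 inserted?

Starting tree (level order): [25, 4, 37, None, 18, 32, 40, 17, None, None, None, None, 45, 13, None, None, None, 8]
Insertion path: 25 -> 37 -> 40 -> 45
Result: insert 48 as right child of 45
Final tree (level order): [25, 4, 37, None, 18, 32, 40, 17, None, None, None, None, 45, 13, None, None, 48, 8]


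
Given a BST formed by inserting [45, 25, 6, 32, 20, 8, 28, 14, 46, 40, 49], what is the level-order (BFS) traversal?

Tree insertion order: [45, 25, 6, 32, 20, 8, 28, 14, 46, 40, 49]
Tree (level-order array): [45, 25, 46, 6, 32, None, 49, None, 20, 28, 40, None, None, 8, None, None, None, None, None, None, 14]
BFS from the root, enqueuing left then right child of each popped node:
  queue [45] -> pop 45, enqueue [25, 46], visited so far: [45]
  queue [25, 46] -> pop 25, enqueue [6, 32], visited so far: [45, 25]
  queue [46, 6, 32] -> pop 46, enqueue [49], visited so far: [45, 25, 46]
  queue [6, 32, 49] -> pop 6, enqueue [20], visited so far: [45, 25, 46, 6]
  queue [32, 49, 20] -> pop 32, enqueue [28, 40], visited so far: [45, 25, 46, 6, 32]
  queue [49, 20, 28, 40] -> pop 49, enqueue [none], visited so far: [45, 25, 46, 6, 32, 49]
  queue [20, 28, 40] -> pop 20, enqueue [8], visited so far: [45, 25, 46, 6, 32, 49, 20]
  queue [28, 40, 8] -> pop 28, enqueue [none], visited so far: [45, 25, 46, 6, 32, 49, 20, 28]
  queue [40, 8] -> pop 40, enqueue [none], visited so far: [45, 25, 46, 6, 32, 49, 20, 28, 40]
  queue [8] -> pop 8, enqueue [14], visited so far: [45, 25, 46, 6, 32, 49, 20, 28, 40, 8]
  queue [14] -> pop 14, enqueue [none], visited so far: [45, 25, 46, 6, 32, 49, 20, 28, 40, 8, 14]
Result: [45, 25, 46, 6, 32, 49, 20, 28, 40, 8, 14]


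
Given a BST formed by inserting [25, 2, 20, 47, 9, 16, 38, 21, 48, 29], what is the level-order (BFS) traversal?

Tree insertion order: [25, 2, 20, 47, 9, 16, 38, 21, 48, 29]
Tree (level-order array): [25, 2, 47, None, 20, 38, 48, 9, 21, 29, None, None, None, None, 16]
BFS from the root, enqueuing left then right child of each popped node:
  queue [25] -> pop 25, enqueue [2, 47], visited so far: [25]
  queue [2, 47] -> pop 2, enqueue [20], visited so far: [25, 2]
  queue [47, 20] -> pop 47, enqueue [38, 48], visited so far: [25, 2, 47]
  queue [20, 38, 48] -> pop 20, enqueue [9, 21], visited so far: [25, 2, 47, 20]
  queue [38, 48, 9, 21] -> pop 38, enqueue [29], visited so far: [25, 2, 47, 20, 38]
  queue [48, 9, 21, 29] -> pop 48, enqueue [none], visited so far: [25, 2, 47, 20, 38, 48]
  queue [9, 21, 29] -> pop 9, enqueue [16], visited so far: [25, 2, 47, 20, 38, 48, 9]
  queue [21, 29, 16] -> pop 21, enqueue [none], visited so far: [25, 2, 47, 20, 38, 48, 9, 21]
  queue [29, 16] -> pop 29, enqueue [none], visited so far: [25, 2, 47, 20, 38, 48, 9, 21, 29]
  queue [16] -> pop 16, enqueue [none], visited so far: [25, 2, 47, 20, 38, 48, 9, 21, 29, 16]
Result: [25, 2, 47, 20, 38, 48, 9, 21, 29, 16]


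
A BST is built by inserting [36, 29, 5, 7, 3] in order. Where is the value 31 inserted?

Starting tree (level order): [36, 29, None, 5, None, 3, 7]
Insertion path: 36 -> 29
Result: insert 31 as right child of 29
Final tree (level order): [36, 29, None, 5, 31, 3, 7]


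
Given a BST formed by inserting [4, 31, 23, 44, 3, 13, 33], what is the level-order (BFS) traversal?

Tree insertion order: [4, 31, 23, 44, 3, 13, 33]
Tree (level-order array): [4, 3, 31, None, None, 23, 44, 13, None, 33]
BFS from the root, enqueuing left then right child of each popped node:
  queue [4] -> pop 4, enqueue [3, 31], visited so far: [4]
  queue [3, 31] -> pop 3, enqueue [none], visited so far: [4, 3]
  queue [31] -> pop 31, enqueue [23, 44], visited so far: [4, 3, 31]
  queue [23, 44] -> pop 23, enqueue [13], visited so far: [4, 3, 31, 23]
  queue [44, 13] -> pop 44, enqueue [33], visited so far: [4, 3, 31, 23, 44]
  queue [13, 33] -> pop 13, enqueue [none], visited so far: [4, 3, 31, 23, 44, 13]
  queue [33] -> pop 33, enqueue [none], visited so far: [4, 3, 31, 23, 44, 13, 33]
Result: [4, 3, 31, 23, 44, 13, 33]


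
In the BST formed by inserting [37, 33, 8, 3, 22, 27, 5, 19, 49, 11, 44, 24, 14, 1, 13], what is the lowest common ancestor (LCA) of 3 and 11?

Tree insertion order: [37, 33, 8, 3, 22, 27, 5, 19, 49, 11, 44, 24, 14, 1, 13]
Tree (level-order array): [37, 33, 49, 8, None, 44, None, 3, 22, None, None, 1, 5, 19, 27, None, None, None, None, 11, None, 24, None, None, 14, None, None, 13]
In a BST, the LCA of p=3, q=11 is the first node v on the
root-to-leaf path with p <= v <= q (go left if both < v, right if both > v).
Walk from root:
  at 37: both 3 and 11 < 37, go left
  at 33: both 3 and 11 < 33, go left
  at 8: 3 <= 8 <= 11, this is the LCA
LCA = 8


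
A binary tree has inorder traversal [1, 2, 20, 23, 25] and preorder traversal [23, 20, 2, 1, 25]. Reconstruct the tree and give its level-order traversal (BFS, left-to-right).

Inorder:  [1, 2, 20, 23, 25]
Preorder: [23, 20, 2, 1, 25]
Algorithm: preorder visits root first, so consume preorder in order;
for each root, split the current inorder slice at that value into
left-subtree inorder and right-subtree inorder, then recurse.
Recursive splits:
  root=23; inorder splits into left=[1, 2, 20], right=[25]
  root=20; inorder splits into left=[1, 2], right=[]
  root=2; inorder splits into left=[1], right=[]
  root=1; inorder splits into left=[], right=[]
  root=25; inorder splits into left=[], right=[]
Reconstructed level-order: [23, 20, 25, 2, 1]


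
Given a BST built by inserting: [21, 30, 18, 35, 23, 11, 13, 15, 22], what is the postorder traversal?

Tree insertion order: [21, 30, 18, 35, 23, 11, 13, 15, 22]
Tree (level-order array): [21, 18, 30, 11, None, 23, 35, None, 13, 22, None, None, None, None, 15]
Postorder traversal: [15, 13, 11, 18, 22, 23, 35, 30, 21]


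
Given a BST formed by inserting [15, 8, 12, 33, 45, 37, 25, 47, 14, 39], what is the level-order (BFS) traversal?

Tree insertion order: [15, 8, 12, 33, 45, 37, 25, 47, 14, 39]
Tree (level-order array): [15, 8, 33, None, 12, 25, 45, None, 14, None, None, 37, 47, None, None, None, 39]
BFS from the root, enqueuing left then right child of each popped node:
  queue [15] -> pop 15, enqueue [8, 33], visited so far: [15]
  queue [8, 33] -> pop 8, enqueue [12], visited so far: [15, 8]
  queue [33, 12] -> pop 33, enqueue [25, 45], visited so far: [15, 8, 33]
  queue [12, 25, 45] -> pop 12, enqueue [14], visited so far: [15, 8, 33, 12]
  queue [25, 45, 14] -> pop 25, enqueue [none], visited so far: [15, 8, 33, 12, 25]
  queue [45, 14] -> pop 45, enqueue [37, 47], visited so far: [15, 8, 33, 12, 25, 45]
  queue [14, 37, 47] -> pop 14, enqueue [none], visited so far: [15, 8, 33, 12, 25, 45, 14]
  queue [37, 47] -> pop 37, enqueue [39], visited so far: [15, 8, 33, 12, 25, 45, 14, 37]
  queue [47, 39] -> pop 47, enqueue [none], visited so far: [15, 8, 33, 12, 25, 45, 14, 37, 47]
  queue [39] -> pop 39, enqueue [none], visited so far: [15, 8, 33, 12, 25, 45, 14, 37, 47, 39]
Result: [15, 8, 33, 12, 25, 45, 14, 37, 47, 39]


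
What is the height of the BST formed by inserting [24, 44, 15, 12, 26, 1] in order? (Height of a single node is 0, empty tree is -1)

Insertion order: [24, 44, 15, 12, 26, 1]
Tree (level-order array): [24, 15, 44, 12, None, 26, None, 1]
Compute height bottom-up (empty subtree = -1):
  height(1) = 1 + max(-1, -1) = 0
  height(12) = 1 + max(0, -1) = 1
  height(15) = 1 + max(1, -1) = 2
  height(26) = 1 + max(-1, -1) = 0
  height(44) = 1 + max(0, -1) = 1
  height(24) = 1 + max(2, 1) = 3
Height = 3


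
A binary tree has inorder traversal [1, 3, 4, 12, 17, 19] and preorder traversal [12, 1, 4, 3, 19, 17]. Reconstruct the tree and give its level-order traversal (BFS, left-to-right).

Inorder:  [1, 3, 4, 12, 17, 19]
Preorder: [12, 1, 4, 3, 19, 17]
Algorithm: preorder visits root first, so consume preorder in order;
for each root, split the current inorder slice at that value into
left-subtree inorder and right-subtree inorder, then recurse.
Recursive splits:
  root=12; inorder splits into left=[1, 3, 4], right=[17, 19]
  root=1; inorder splits into left=[], right=[3, 4]
  root=4; inorder splits into left=[3], right=[]
  root=3; inorder splits into left=[], right=[]
  root=19; inorder splits into left=[17], right=[]
  root=17; inorder splits into left=[], right=[]
Reconstructed level-order: [12, 1, 19, 4, 17, 3]


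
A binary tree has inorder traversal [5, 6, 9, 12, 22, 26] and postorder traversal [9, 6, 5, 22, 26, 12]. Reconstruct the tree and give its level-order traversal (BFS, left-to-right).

Inorder:   [5, 6, 9, 12, 22, 26]
Postorder: [9, 6, 5, 22, 26, 12]
Algorithm: postorder visits root last, so walk postorder right-to-left;
each value is the root of the current inorder slice — split it at that
value, recurse on the right subtree first, then the left.
Recursive splits:
  root=12; inorder splits into left=[5, 6, 9], right=[22, 26]
  root=26; inorder splits into left=[22], right=[]
  root=22; inorder splits into left=[], right=[]
  root=5; inorder splits into left=[], right=[6, 9]
  root=6; inorder splits into left=[], right=[9]
  root=9; inorder splits into left=[], right=[]
Reconstructed level-order: [12, 5, 26, 6, 22, 9]


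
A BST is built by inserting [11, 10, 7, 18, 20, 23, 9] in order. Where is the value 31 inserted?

Starting tree (level order): [11, 10, 18, 7, None, None, 20, None, 9, None, 23]
Insertion path: 11 -> 18 -> 20 -> 23
Result: insert 31 as right child of 23
Final tree (level order): [11, 10, 18, 7, None, None, 20, None, 9, None, 23, None, None, None, 31]


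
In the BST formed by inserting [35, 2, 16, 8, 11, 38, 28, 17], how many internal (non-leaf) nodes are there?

Tree built from: [35, 2, 16, 8, 11, 38, 28, 17]
Tree (level-order array): [35, 2, 38, None, 16, None, None, 8, 28, None, 11, 17]
Rule: An internal node has at least one child.
Per-node child counts:
  node 35: 2 child(ren)
  node 2: 1 child(ren)
  node 16: 2 child(ren)
  node 8: 1 child(ren)
  node 11: 0 child(ren)
  node 28: 1 child(ren)
  node 17: 0 child(ren)
  node 38: 0 child(ren)
Matching nodes: [35, 2, 16, 8, 28]
Count of internal (non-leaf) nodes: 5


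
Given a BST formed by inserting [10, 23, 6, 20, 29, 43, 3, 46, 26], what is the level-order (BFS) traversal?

Tree insertion order: [10, 23, 6, 20, 29, 43, 3, 46, 26]
Tree (level-order array): [10, 6, 23, 3, None, 20, 29, None, None, None, None, 26, 43, None, None, None, 46]
BFS from the root, enqueuing left then right child of each popped node:
  queue [10] -> pop 10, enqueue [6, 23], visited so far: [10]
  queue [6, 23] -> pop 6, enqueue [3], visited so far: [10, 6]
  queue [23, 3] -> pop 23, enqueue [20, 29], visited so far: [10, 6, 23]
  queue [3, 20, 29] -> pop 3, enqueue [none], visited so far: [10, 6, 23, 3]
  queue [20, 29] -> pop 20, enqueue [none], visited so far: [10, 6, 23, 3, 20]
  queue [29] -> pop 29, enqueue [26, 43], visited so far: [10, 6, 23, 3, 20, 29]
  queue [26, 43] -> pop 26, enqueue [none], visited so far: [10, 6, 23, 3, 20, 29, 26]
  queue [43] -> pop 43, enqueue [46], visited so far: [10, 6, 23, 3, 20, 29, 26, 43]
  queue [46] -> pop 46, enqueue [none], visited so far: [10, 6, 23, 3, 20, 29, 26, 43, 46]
Result: [10, 6, 23, 3, 20, 29, 26, 43, 46]


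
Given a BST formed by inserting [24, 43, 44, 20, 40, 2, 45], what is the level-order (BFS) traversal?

Tree insertion order: [24, 43, 44, 20, 40, 2, 45]
Tree (level-order array): [24, 20, 43, 2, None, 40, 44, None, None, None, None, None, 45]
BFS from the root, enqueuing left then right child of each popped node:
  queue [24] -> pop 24, enqueue [20, 43], visited so far: [24]
  queue [20, 43] -> pop 20, enqueue [2], visited so far: [24, 20]
  queue [43, 2] -> pop 43, enqueue [40, 44], visited so far: [24, 20, 43]
  queue [2, 40, 44] -> pop 2, enqueue [none], visited so far: [24, 20, 43, 2]
  queue [40, 44] -> pop 40, enqueue [none], visited so far: [24, 20, 43, 2, 40]
  queue [44] -> pop 44, enqueue [45], visited so far: [24, 20, 43, 2, 40, 44]
  queue [45] -> pop 45, enqueue [none], visited so far: [24, 20, 43, 2, 40, 44, 45]
Result: [24, 20, 43, 2, 40, 44, 45]


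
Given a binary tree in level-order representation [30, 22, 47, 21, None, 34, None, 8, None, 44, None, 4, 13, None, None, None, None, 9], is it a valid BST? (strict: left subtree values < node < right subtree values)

Level-order array: [30, 22, 47, 21, None, 34, None, 8, None, 44, None, 4, 13, None, None, None, None, 9]
Validate using subtree bounds (lo, hi): at each node, require lo < value < hi,
then recurse left with hi=value and right with lo=value.
Preorder trace (stopping at first violation):
  at node 30 with bounds (-inf, +inf): OK
  at node 22 with bounds (-inf, 30): OK
  at node 21 with bounds (-inf, 22): OK
  at node 8 with bounds (-inf, 21): OK
  at node 4 with bounds (-inf, 8): OK
  at node 13 with bounds (8, 21): OK
  at node 9 with bounds (8, 13): OK
  at node 47 with bounds (30, +inf): OK
  at node 34 with bounds (30, 47): OK
  at node 44 with bounds (30, 34): VIOLATION
Node 44 violates its bound: not (30 < 44 < 34).
Result: Not a valid BST


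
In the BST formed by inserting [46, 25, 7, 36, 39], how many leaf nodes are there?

Tree built from: [46, 25, 7, 36, 39]
Tree (level-order array): [46, 25, None, 7, 36, None, None, None, 39]
Rule: A leaf has 0 children.
Per-node child counts:
  node 46: 1 child(ren)
  node 25: 2 child(ren)
  node 7: 0 child(ren)
  node 36: 1 child(ren)
  node 39: 0 child(ren)
Matching nodes: [7, 39]
Count of leaf nodes: 2


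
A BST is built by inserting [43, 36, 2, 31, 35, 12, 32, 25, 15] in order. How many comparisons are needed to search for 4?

Search path for 4: 43 -> 36 -> 2 -> 31 -> 12
Found: False
Comparisons: 5


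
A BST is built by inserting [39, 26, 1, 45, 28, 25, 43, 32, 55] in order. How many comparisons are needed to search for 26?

Search path for 26: 39 -> 26
Found: True
Comparisons: 2


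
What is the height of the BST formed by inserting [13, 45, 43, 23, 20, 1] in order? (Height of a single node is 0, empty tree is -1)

Insertion order: [13, 45, 43, 23, 20, 1]
Tree (level-order array): [13, 1, 45, None, None, 43, None, 23, None, 20]
Compute height bottom-up (empty subtree = -1):
  height(1) = 1 + max(-1, -1) = 0
  height(20) = 1 + max(-1, -1) = 0
  height(23) = 1 + max(0, -1) = 1
  height(43) = 1 + max(1, -1) = 2
  height(45) = 1 + max(2, -1) = 3
  height(13) = 1 + max(0, 3) = 4
Height = 4


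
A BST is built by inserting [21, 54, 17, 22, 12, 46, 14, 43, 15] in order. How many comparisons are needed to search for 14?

Search path for 14: 21 -> 17 -> 12 -> 14
Found: True
Comparisons: 4


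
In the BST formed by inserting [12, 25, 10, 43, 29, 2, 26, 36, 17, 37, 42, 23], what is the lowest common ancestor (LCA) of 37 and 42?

Tree insertion order: [12, 25, 10, 43, 29, 2, 26, 36, 17, 37, 42, 23]
Tree (level-order array): [12, 10, 25, 2, None, 17, 43, None, None, None, 23, 29, None, None, None, 26, 36, None, None, None, 37, None, 42]
In a BST, the LCA of p=37, q=42 is the first node v on the
root-to-leaf path with p <= v <= q (go left if both < v, right if both > v).
Walk from root:
  at 12: both 37 and 42 > 12, go right
  at 25: both 37 and 42 > 25, go right
  at 43: both 37 and 42 < 43, go left
  at 29: both 37 and 42 > 29, go right
  at 36: both 37 and 42 > 36, go right
  at 37: 37 <= 37 <= 42, this is the LCA
LCA = 37


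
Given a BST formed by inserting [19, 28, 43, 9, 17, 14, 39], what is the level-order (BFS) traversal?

Tree insertion order: [19, 28, 43, 9, 17, 14, 39]
Tree (level-order array): [19, 9, 28, None, 17, None, 43, 14, None, 39]
BFS from the root, enqueuing left then right child of each popped node:
  queue [19] -> pop 19, enqueue [9, 28], visited so far: [19]
  queue [9, 28] -> pop 9, enqueue [17], visited so far: [19, 9]
  queue [28, 17] -> pop 28, enqueue [43], visited so far: [19, 9, 28]
  queue [17, 43] -> pop 17, enqueue [14], visited so far: [19, 9, 28, 17]
  queue [43, 14] -> pop 43, enqueue [39], visited so far: [19, 9, 28, 17, 43]
  queue [14, 39] -> pop 14, enqueue [none], visited so far: [19, 9, 28, 17, 43, 14]
  queue [39] -> pop 39, enqueue [none], visited so far: [19, 9, 28, 17, 43, 14, 39]
Result: [19, 9, 28, 17, 43, 14, 39]


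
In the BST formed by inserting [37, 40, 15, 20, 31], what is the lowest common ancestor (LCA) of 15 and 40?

Tree insertion order: [37, 40, 15, 20, 31]
Tree (level-order array): [37, 15, 40, None, 20, None, None, None, 31]
In a BST, the LCA of p=15, q=40 is the first node v on the
root-to-leaf path with p <= v <= q (go left if both < v, right if both > v).
Walk from root:
  at 37: 15 <= 37 <= 40, this is the LCA
LCA = 37


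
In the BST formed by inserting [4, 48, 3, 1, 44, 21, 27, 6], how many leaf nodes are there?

Tree built from: [4, 48, 3, 1, 44, 21, 27, 6]
Tree (level-order array): [4, 3, 48, 1, None, 44, None, None, None, 21, None, 6, 27]
Rule: A leaf has 0 children.
Per-node child counts:
  node 4: 2 child(ren)
  node 3: 1 child(ren)
  node 1: 0 child(ren)
  node 48: 1 child(ren)
  node 44: 1 child(ren)
  node 21: 2 child(ren)
  node 6: 0 child(ren)
  node 27: 0 child(ren)
Matching nodes: [1, 6, 27]
Count of leaf nodes: 3


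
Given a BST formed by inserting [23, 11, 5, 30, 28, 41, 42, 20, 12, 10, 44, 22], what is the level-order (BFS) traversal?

Tree insertion order: [23, 11, 5, 30, 28, 41, 42, 20, 12, 10, 44, 22]
Tree (level-order array): [23, 11, 30, 5, 20, 28, 41, None, 10, 12, 22, None, None, None, 42, None, None, None, None, None, None, None, 44]
BFS from the root, enqueuing left then right child of each popped node:
  queue [23] -> pop 23, enqueue [11, 30], visited so far: [23]
  queue [11, 30] -> pop 11, enqueue [5, 20], visited so far: [23, 11]
  queue [30, 5, 20] -> pop 30, enqueue [28, 41], visited so far: [23, 11, 30]
  queue [5, 20, 28, 41] -> pop 5, enqueue [10], visited so far: [23, 11, 30, 5]
  queue [20, 28, 41, 10] -> pop 20, enqueue [12, 22], visited so far: [23, 11, 30, 5, 20]
  queue [28, 41, 10, 12, 22] -> pop 28, enqueue [none], visited so far: [23, 11, 30, 5, 20, 28]
  queue [41, 10, 12, 22] -> pop 41, enqueue [42], visited so far: [23, 11, 30, 5, 20, 28, 41]
  queue [10, 12, 22, 42] -> pop 10, enqueue [none], visited so far: [23, 11, 30, 5, 20, 28, 41, 10]
  queue [12, 22, 42] -> pop 12, enqueue [none], visited so far: [23, 11, 30, 5, 20, 28, 41, 10, 12]
  queue [22, 42] -> pop 22, enqueue [none], visited so far: [23, 11, 30, 5, 20, 28, 41, 10, 12, 22]
  queue [42] -> pop 42, enqueue [44], visited so far: [23, 11, 30, 5, 20, 28, 41, 10, 12, 22, 42]
  queue [44] -> pop 44, enqueue [none], visited so far: [23, 11, 30, 5, 20, 28, 41, 10, 12, 22, 42, 44]
Result: [23, 11, 30, 5, 20, 28, 41, 10, 12, 22, 42, 44]


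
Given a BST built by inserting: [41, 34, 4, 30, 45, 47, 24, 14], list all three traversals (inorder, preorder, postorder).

Tree insertion order: [41, 34, 4, 30, 45, 47, 24, 14]
Tree (level-order array): [41, 34, 45, 4, None, None, 47, None, 30, None, None, 24, None, 14]
Inorder (L, root, R): [4, 14, 24, 30, 34, 41, 45, 47]
Preorder (root, L, R): [41, 34, 4, 30, 24, 14, 45, 47]
Postorder (L, R, root): [14, 24, 30, 4, 34, 47, 45, 41]


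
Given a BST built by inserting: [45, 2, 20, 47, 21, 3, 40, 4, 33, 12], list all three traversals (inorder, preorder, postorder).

Tree insertion order: [45, 2, 20, 47, 21, 3, 40, 4, 33, 12]
Tree (level-order array): [45, 2, 47, None, 20, None, None, 3, 21, None, 4, None, 40, None, 12, 33]
Inorder (L, root, R): [2, 3, 4, 12, 20, 21, 33, 40, 45, 47]
Preorder (root, L, R): [45, 2, 20, 3, 4, 12, 21, 40, 33, 47]
Postorder (L, R, root): [12, 4, 3, 33, 40, 21, 20, 2, 47, 45]


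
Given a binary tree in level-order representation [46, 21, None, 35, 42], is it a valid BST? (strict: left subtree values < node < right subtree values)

Level-order array: [46, 21, None, 35, 42]
Validate using subtree bounds (lo, hi): at each node, require lo < value < hi,
then recurse left with hi=value and right with lo=value.
Preorder trace (stopping at first violation):
  at node 46 with bounds (-inf, +inf): OK
  at node 21 with bounds (-inf, 46): OK
  at node 35 with bounds (-inf, 21): VIOLATION
Node 35 violates its bound: not (-inf < 35 < 21).
Result: Not a valid BST


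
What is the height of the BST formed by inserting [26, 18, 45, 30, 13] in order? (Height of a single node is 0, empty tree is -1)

Insertion order: [26, 18, 45, 30, 13]
Tree (level-order array): [26, 18, 45, 13, None, 30]
Compute height bottom-up (empty subtree = -1):
  height(13) = 1 + max(-1, -1) = 0
  height(18) = 1 + max(0, -1) = 1
  height(30) = 1 + max(-1, -1) = 0
  height(45) = 1 + max(0, -1) = 1
  height(26) = 1 + max(1, 1) = 2
Height = 2


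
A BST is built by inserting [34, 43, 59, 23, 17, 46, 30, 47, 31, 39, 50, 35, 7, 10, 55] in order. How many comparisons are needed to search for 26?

Search path for 26: 34 -> 23 -> 30
Found: False
Comparisons: 3


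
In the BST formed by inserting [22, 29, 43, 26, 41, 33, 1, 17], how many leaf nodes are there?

Tree built from: [22, 29, 43, 26, 41, 33, 1, 17]
Tree (level-order array): [22, 1, 29, None, 17, 26, 43, None, None, None, None, 41, None, 33]
Rule: A leaf has 0 children.
Per-node child counts:
  node 22: 2 child(ren)
  node 1: 1 child(ren)
  node 17: 0 child(ren)
  node 29: 2 child(ren)
  node 26: 0 child(ren)
  node 43: 1 child(ren)
  node 41: 1 child(ren)
  node 33: 0 child(ren)
Matching nodes: [17, 26, 33]
Count of leaf nodes: 3


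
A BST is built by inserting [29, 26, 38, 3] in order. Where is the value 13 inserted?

Starting tree (level order): [29, 26, 38, 3]
Insertion path: 29 -> 26 -> 3
Result: insert 13 as right child of 3
Final tree (level order): [29, 26, 38, 3, None, None, None, None, 13]


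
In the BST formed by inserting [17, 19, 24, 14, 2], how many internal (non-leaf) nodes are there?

Tree built from: [17, 19, 24, 14, 2]
Tree (level-order array): [17, 14, 19, 2, None, None, 24]
Rule: An internal node has at least one child.
Per-node child counts:
  node 17: 2 child(ren)
  node 14: 1 child(ren)
  node 2: 0 child(ren)
  node 19: 1 child(ren)
  node 24: 0 child(ren)
Matching nodes: [17, 14, 19]
Count of internal (non-leaf) nodes: 3


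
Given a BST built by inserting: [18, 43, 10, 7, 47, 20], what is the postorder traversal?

Tree insertion order: [18, 43, 10, 7, 47, 20]
Tree (level-order array): [18, 10, 43, 7, None, 20, 47]
Postorder traversal: [7, 10, 20, 47, 43, 18]


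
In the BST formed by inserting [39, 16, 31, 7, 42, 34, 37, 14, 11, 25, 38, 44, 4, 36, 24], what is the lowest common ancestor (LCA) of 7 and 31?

Tree insertion order: [39, 16, 31, 7, 42, 34, 37, 14, 11, 25, 38, 44, 4, 36, 24]
Tree (level-order array): [39, 16, 42, 7, 31, None, 44, 4, 14, 25, 34, None, None, None, None, 11, None, 24, None, None, 37, None, None, None, None, 36, 38]
In a BST, the LCA of p=7, q=31 is the first node v on the
root-to-leaf path with p <= v <= q (go left if both < v, right if both > v).
Walk from root:
  at 39: both 7 and 31 < 39, go left
  at 16: 7 <= 16 <= 31, this is the LCA
LCA = 16


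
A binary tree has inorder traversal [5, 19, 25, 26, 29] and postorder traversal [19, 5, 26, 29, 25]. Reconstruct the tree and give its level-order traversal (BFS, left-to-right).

Inorder:   [5, 19, 25, 26, 29]
Postorder: [19, 5, 26, 29, 25]
Algorithm: postorder visits root last, so walk postorder right-to-left;
each value is the root of the current inorder slice — split it at that
value, recurse on the right subtree first, then the left.
Recursive splits:
  root=25; inorder splits into left=[5, 19], right=[26, 29]
  root=29; inorder splits into left=[26], right=[]
  root=26; inorder splits into left=[], right=[]
  root=5; inorder splits into left=[], right=[19]
  root=19; inorder splits into left=[], right=[]
Reconstructed level-order: [25, 5, 29, 19, 26]


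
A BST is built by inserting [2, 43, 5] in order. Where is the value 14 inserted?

Starting tree (level order): [2, None, 43, 5]
Insertion path: 2 -> 43 -> 5
Result: insert 14 as right child of 5
Final tree (level order): [2, None, 43, 5, None, None, 14]


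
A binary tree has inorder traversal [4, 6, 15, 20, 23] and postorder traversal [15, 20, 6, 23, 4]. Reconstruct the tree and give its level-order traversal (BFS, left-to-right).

Inorder:   [4, 6, 15, 20, 23]
Postorder: [15, 20, 6, 23, 4]
Algorithm: postorder visits root last, so walk postorder right-to-left;
each value is the root of the current inorder slice — split it at that
value, recurse on the right subtree first, then the left.
Recursive splits:
  root=4; inorder splits into left=[], right=[6, 15, 20, 23]
  root=23; inorder splits into left=[6, 15, 20], right=[]
  root=6; inorder splits into left=[], right=[15, 20]
  root=20; inorder splits into left=[15], right=[]
  root=15; inorder splits into left=[], right=[]
Reconstructed level-order: [4, 23, 6, 20, 15]


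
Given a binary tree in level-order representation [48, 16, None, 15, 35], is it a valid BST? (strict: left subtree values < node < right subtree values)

Level-order array: [48, 16, None, 15, 35]
Validate using subtree bounds (lo, hi): at each node, require lo < value < hi,
then recurse left with hi=value and right with lo=value.
Preorder trace (stopping at first violation):
  at node 48 with bounds (-inf, +inf): OK
  at node 16 with bounds (-inf, 48): OK
  at node 15 with bounds (-inf, 16): OK
  at node 35 with bounds (16, 48): OK
No violation found at any node.
Result: Valid BST


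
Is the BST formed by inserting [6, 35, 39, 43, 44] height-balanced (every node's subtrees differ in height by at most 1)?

Tree (level-order array): [6, None, 35, None, 39, None, 43, None, 44]
Definition: a tree is height-balanced if, at every node, |h(left) - h(right)| <= 1 (empty subtree has height -1).
Bottom-up per-node check:
  node 44: h_left=-1, h_right=-1, diff=0 [OK], height=0
  node 43: h_left=-1, h_right=0, diff=1 [OK], height=1
  node 39: h_left=-1, h_right=1, diff=2 [FAIL (|-1-1|=2 > 1)], height=2
  node 35: h_left=-1, h_right=2, diff=3 [FAIL (|-1-2|=3 > 1)], height=3
  node 6: h_left=-1, h_right=3, diff=4 [FAIL (|-1-3|=4 > 1)], height=4
Node 39 violates the condition: |-1 - 1| = 2 > 1.
Result: Not balanced


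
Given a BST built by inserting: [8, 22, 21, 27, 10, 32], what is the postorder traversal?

Tree insertion order: [8, 22, 21, 27, 10, 32]
Tree (level-order array): [8, None, 22, 21, 27, 10, None, None, 32]
Postorder traversal: [10, 21, 32, 27, 22, 8]


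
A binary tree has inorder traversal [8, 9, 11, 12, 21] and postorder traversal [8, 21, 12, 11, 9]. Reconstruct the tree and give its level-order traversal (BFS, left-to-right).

Inorder:   [8, 9, 11, 12, 21]
Postorder: [8, 21, 12, 11, 9]
Algorithm: postorder visits root last, so walk postorder right-to-left;
each value is the root of the current inorder slice — split it at that
value, recurse on the right subtree first, then the left.
Recursive splits:
  root=9; inorder splits into left=[8], right=[11, 12, 21]
  root=11; inorder splits into left=[], right=[12, 21]
  root=12; inorder splits into left=[], right=[21]
  root=21; inorder splits into left=[], right=[]
  root=8; inorder splits into left=[], right=[]
Reconstructed level-order: [9, 8, 11, 12, 21]


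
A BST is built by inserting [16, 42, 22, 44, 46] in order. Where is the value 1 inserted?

Starting tree (level order): [16, None, 42, 22, 44, None, None, None, 46]
Insertion path: 16
Result: insert 1 as left child of 16
Final tree (level order): [16, 1, 42, None, None, 22, 44, None, None, None, 46]


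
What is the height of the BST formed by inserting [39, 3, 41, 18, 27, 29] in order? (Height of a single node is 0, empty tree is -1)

Insertion order: [39, 3, 41, 18, 27, 29]
Tree (level-order array): [39, 3, 41, None, 18, None, None, None, 27, None, 29]
Compute height bottom-up (empty subtree = -1):
  height(29) = 1 + max(-1, -1) = 0
  height(27) = 1 + max(-1, 0) = 1
  height(18) = 1 + max(-1, 1) = 2
  height(3) = 1 + max(-1, 2) = 3
  height(41) = 1 + max(-1, -1) = 0
  height(39) = 1 + max(3, 0) = 4
Height = 4


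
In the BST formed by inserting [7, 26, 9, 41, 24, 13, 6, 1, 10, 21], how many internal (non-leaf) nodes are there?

Tree built from: [7, 26, 9, 41, 24, 13, 6, 1, 10, 21]
Tree (level-order array): [7, 6, 26, 1, None, 9, 41, None, None, None, 24, None, None, 13, None, 10, 21]
Rule: An internal node has at least one child.
Per-node child counts:
  node 7: 2 child(ren)
  node 6: 1 child(ren)
  node 1: 0 child(ren)
  node 26: 2 child(ren)
  node 9: 1 child(ren)
  node 24: 1 child(ren)
  node 13: 2 child(ren)
  node 10: 0 child(ren)
  node 21: 0 child(ren)
  node 41: 0 child(ren)
Matching nodes: [7, 6, 26, 9, 24, 13]
Count of internal (non-leaf) nodes: 6


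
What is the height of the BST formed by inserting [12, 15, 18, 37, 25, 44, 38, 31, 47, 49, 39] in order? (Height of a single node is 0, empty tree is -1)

Insertion order: [12, 15, 18, 37, 25, 44, 38, 31, 47, 49, 39]
Tree (level-order array): [12, None, 15, None, 18, None, 37, 25, 44, None, 31, 38, 47, None, None, None, 39, None, 49]
Compute height bottom-up (empty subtree = -1):
  height(31) = 1 + max(-1, -1) = 0
  height(25) = 1 + max(-1, 0) = 1
  height(39) = 1 + max(-1, -1) = 0
  height(38) = 1 + max(-1, 0) = 1
  height(49) = 1 + max(-1, -1) = 0
  height(47) = 1 + max(-1, 0) = 1
  height(44) = 1 + max(1, 1) = 2
  height(37) = 1 + max(1, 2) = 3
  height(18) = 1 + max(-1, 3) = 4
  height(15) = 1 + max(-1, 4) = 5
  height(12) = 1 + max(-1, 5) = 6
Height = 6


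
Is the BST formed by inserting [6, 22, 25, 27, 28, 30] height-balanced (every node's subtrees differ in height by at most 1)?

Tree (level-order array): [6, None, 22, None, 25, None, 27, None, 28, None, 30]
Definition: a tree is height-balanced if, at every node, |h(left) - h(right)| <= 1 (empty subtree has height -1).
Bottom-up per-node check:
  node 30: h_left=-1, h_right=-1, diff=0 [OK], height=0
  node 28: h_left=-1, h_right=0, diff=1 [OK], height=1
  node 27: h_left=-1, h_right=1, diff=2 [FAIL (|-1-1|=2 > 1)], height=2
  node 25: h_left=-1, h_right=2, diff=3 [FAIL (|-1-2|=3 > 1)], height=3
  node 22: h_left=-1, h_right=3, diff=4 [FAIL (|-1-3|=4 > 1)], height=4
  node 6: h_left=-1, h_right=4, diff=5 [FAIL (|-1-4|=5 > 1)], height=5
Node 27 violates the condition: |-1 - 1| = 2 > 1.
Result: Not balanced


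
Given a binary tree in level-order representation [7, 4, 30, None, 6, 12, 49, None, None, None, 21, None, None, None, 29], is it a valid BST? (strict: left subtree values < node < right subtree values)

Level-order array: [7, 4, 30, None, 6, 12, 49, None, None, None, 21, None, None, None, 29]
Validate using subtree bounds (lo, hi): at each node, require lo < value < hi,
then recurse left with hi=value and right with lo=value.
Preorder trace (stopping at first violation):
  at node 7 with bounds (-inf, +inf): OK
  at node 4 with bounds (-inf, 7): OK
  at node 6 with bounds (4, 7): OK
  at node 30 with bounds (7, +inf): OK
  at node 12 with bounds (7, 30): OK
  at node 21 with bounds (12, 30): OK
  at node 29 with bounds (21, 30): OK
  at node 49 with bounds (30, +inf): OK
No violation found at any node.
Result: Valid BST


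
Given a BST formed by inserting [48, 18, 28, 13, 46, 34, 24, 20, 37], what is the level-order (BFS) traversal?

Tree insertion order: [48, 18, 28, 13, 46, 34, 24, 20, 37]
Tree (level-order array): [48, 18, None, 13, 28, None, None, 24, 46, 20, None, 34, None, None, None, None, 37]
BFS from the root, enqueuing left then right child of each popped node:
  queue [48] -> pop 48, enqueue [18], visited so far: [48]
  queue [18] -> pop 18, enqueue [13, 28], visited so far: [48, 18]
  queue [13, 28] -> pop 13, enqueue [none], visited so far: [48, 18, 13]
  queue [28] -> pop 28, enqueue [24, 46], visited so far: [48, 18, 13, 28]
  queue [24, 46] -> pop 24, enqueue [20], visited so far: [48, 18, 13, 28, 24]
  queue [46, 20] -> pop 46, enqueue [34], visited so far: [48, 18, 13, 28, 24, 46]
  queue [20, 34] -> pop 20, enqueue [none], visited so far: [48, 18, 13, 28, 24, 46, 20]
  queue [34] -> pop 34, enqueue [37], visited so far: [48, 18, 13, 28, 24, 46, 20, 34]
  queue [37] -> pop 37, enqueue [none], visited so far: [48, 18, 13, 28, 24, 46, 20, 34, 37]
Result: [48, 18, 13, 28, 24, 46, 20, 34, 37]
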